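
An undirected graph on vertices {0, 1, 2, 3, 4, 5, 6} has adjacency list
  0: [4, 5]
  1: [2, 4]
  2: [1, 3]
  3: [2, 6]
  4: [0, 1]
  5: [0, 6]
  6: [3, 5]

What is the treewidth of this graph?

A width-2 tree decomposition is:
Bags: B1 = {1, 2, 3}  B2 = {1, 3, 4}  B3 = {0, 3, 4}  B4 = {0, 3, 5}  B5 = {3, 5, 6}
Tree: B1–B2, B2–B3, B3–B4, B4–B5
Each bag holds 3 vertices, so the decomposition has width 2, which upper-bounds the treewidth. For the lower bound, G contains the cycle 3–2–1–4–0–5–6–3, so G is not a forest; only forests have treewidth ≤ 1, hence tw(G) ≥ 2. Combining the bounds, tw(G) = 2.

2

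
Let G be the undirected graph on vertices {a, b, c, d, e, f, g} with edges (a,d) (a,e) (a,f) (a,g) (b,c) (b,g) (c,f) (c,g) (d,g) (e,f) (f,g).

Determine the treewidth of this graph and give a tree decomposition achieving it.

Each bag holds 3 vertices, so the decomposition has width 2, which upper-bounds the treewidth. On the other hand G contains the 3-clique {a, d, g}. A clique must lie in a single bag of any decomposition, so no decomposition can have width below 2. Hence tw(G) = 2 exactly.

Treewidth 2.
One such decomposition:
Bags: B1 = {c, f, g}  B2 = {a, f, g}  B3 = {a, e, f}  B4 = {b, c, g}  B5 = {a, d, g}
Tree: B1–B2, B2–B3, B1–B4, B2–B5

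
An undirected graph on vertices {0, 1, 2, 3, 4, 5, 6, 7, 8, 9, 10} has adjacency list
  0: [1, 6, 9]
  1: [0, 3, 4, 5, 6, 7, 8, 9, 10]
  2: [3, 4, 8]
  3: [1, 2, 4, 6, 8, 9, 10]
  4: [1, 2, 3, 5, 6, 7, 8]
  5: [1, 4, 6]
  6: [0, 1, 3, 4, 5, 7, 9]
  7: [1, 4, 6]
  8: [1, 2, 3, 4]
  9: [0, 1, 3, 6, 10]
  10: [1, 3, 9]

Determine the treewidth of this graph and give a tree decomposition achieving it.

Treewidth 3.
One optimal decomposition is:
Bags: B1 = {1, 3, 4, 6}  B2 = {1, 3, 6, 9}  B3 = {1, 4, 5, 6}  B4 = {1, 3, 9, 10}  B5 = {1, 3, 4, 8}  B6 = {1, 4, 6, 7}  B7 = {0, 1, 6, 9}  B8 = {2, 3, 4, 8}
Tree: B1–B2, B1–B3, B2–B4, B1–B5, B3–B6, B2–B7, B5–B8

The largest bag has 4 vertices, giving width 3; this decomposition certifies tw(G) ≤ 3. For the lower bound, the 4 vertices {1, 3, 4, 8} are pairwise adjacent, and any tree decomposition puts a clique entirely inside one bag — forcing width ≥ 3. Therefore the treewidth is 3.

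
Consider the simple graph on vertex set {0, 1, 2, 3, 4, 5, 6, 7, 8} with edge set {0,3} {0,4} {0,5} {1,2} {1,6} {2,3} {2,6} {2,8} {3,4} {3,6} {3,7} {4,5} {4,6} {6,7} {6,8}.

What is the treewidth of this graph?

2

A width-2 tree decomposition is:
Bags: B1 = {2, 3, 6}  B2 = {2, 6, 8}  B3 = {1, 2, 6}  B4 = {3, 6, 7}  B5 = {3, 4, 6}  B6 = {0, 3, 4}  B7 = {0, 4, 5}
Tree: B1–B2, B2–B3, B1–B4, B4–B5, B5–B6, B6–B7
The largest bag has 3 vertices, giving width 2; this decomposition certifies tw(G) ≤ 2. On the other hand G contains the 3-clique {0, 3, 4}. A clique must lie in a single bag of any decomposition, so no decomposition can have width below 2. Hence tw(G) = 2 exactly.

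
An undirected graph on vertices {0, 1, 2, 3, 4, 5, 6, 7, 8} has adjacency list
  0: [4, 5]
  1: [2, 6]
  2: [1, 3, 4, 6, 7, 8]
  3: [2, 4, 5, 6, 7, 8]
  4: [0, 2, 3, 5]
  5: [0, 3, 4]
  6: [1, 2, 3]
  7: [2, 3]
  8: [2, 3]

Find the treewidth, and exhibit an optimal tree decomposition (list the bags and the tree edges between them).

Every bag has size at most 3, so the width is 3 − 1 = 2 and tw(G) ≤ 2. Conversely, {0, 4, 5} is a clique of size 3, and the vertices of any clique must share a bag in every tree decomposition; so some bag has ≥ 3 vertices and tw(G) ≥ 2. Hence tw(G) = 2 exactly.

Treewidth 2.
Bags: B1 = {2, 3, 7}  B2 = {2, 3, 4}  B3 = {2, 3, 8}  B4 = {3, 4, 5}  B5 = {2, 3, 6}  B6 = {1, 2, 6}  B7 = {0, 4, 5}
Tree: B1–B2, B1–B3, B2–B4, B2–B5, B5–B6, B4–B7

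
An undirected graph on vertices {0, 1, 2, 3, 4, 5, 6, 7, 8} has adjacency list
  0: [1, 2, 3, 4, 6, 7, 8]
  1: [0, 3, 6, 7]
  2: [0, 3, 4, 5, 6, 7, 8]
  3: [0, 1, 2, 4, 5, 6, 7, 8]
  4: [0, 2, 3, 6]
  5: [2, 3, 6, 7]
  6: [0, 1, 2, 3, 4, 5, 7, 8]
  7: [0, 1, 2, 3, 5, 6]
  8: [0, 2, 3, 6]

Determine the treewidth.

A width-4 tree decomposition is:
Bags: B1 = {0, 2, 3, 6, 7}  B2 = {0, 2, 3, 4, 6}  B3 = {0, 1, 3, 6, 7}  B4 = {0, 2, 3, 6, 8}  B5 = {2, 3, 5, 6, 7}
Tree: B1–B2, B1–B3, B1–B4, B1–B5
Each bag holds 5 vertices, so the decomposition has width 4, which upper-bounds the treewidth. Conversely, {0, 1, 3, 6, 7} is a clique of size 5, and the vertices of any clique must share a bag in every tree decomposition; so some bag has ≥ 5 vertices and tw(G) ≥ 4. Combining the bounds, tw(G) = 4.

4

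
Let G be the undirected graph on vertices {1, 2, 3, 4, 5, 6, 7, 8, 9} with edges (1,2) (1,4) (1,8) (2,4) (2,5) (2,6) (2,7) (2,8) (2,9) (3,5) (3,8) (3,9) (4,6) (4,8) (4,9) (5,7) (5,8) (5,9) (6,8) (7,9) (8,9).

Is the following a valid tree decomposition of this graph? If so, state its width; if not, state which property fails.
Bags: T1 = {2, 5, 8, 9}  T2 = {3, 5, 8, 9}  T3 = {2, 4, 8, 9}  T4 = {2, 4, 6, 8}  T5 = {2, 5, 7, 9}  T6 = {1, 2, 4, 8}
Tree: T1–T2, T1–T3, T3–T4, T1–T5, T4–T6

Yes; width 3.

Every vertex of G appears in some bag (union = {1, 2, 3, 4, 5, 6, 7, 8, 9}); every edge is covered by a bag; and for each vertex v the set of bags containing v is connected in the bag tree. The decomposition is therefore valid. The largest bag has 4 vertices, so the width is 3.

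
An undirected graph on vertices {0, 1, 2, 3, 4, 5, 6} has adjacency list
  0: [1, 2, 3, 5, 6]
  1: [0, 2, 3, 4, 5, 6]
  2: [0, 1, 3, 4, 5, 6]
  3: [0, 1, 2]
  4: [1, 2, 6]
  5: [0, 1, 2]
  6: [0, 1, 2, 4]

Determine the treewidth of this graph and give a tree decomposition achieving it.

Every bag has size at most 4, so the width is 4 − 1 = 3 and tw(G) ≤ 3. For the lower bound, the 4 vertices {0, 1, 2, 3} are pairwise adjacent, and any tree decomposition puts a clique entirely inside one bag — forcing width ≥ 3. Hence tw(G) = 3 exactly.

Treewidth 3.
One optimal decomposition is:
Bags: B1 = {0, 1, 2, 3}  B2 = {0, 1, 2, 6}  B3 = {1, 2, 4, 6}  B4 = {0, 1, 2, 5}
Tree: B1–B2, B2–B3, B1–B4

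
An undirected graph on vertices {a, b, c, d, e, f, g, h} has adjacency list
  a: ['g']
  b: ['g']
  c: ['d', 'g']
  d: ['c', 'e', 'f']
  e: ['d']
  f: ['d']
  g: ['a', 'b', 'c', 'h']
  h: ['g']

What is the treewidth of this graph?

1

A width-1 tree decomposition is:
Bags: B1 = {d, e}  B2 = {c, d}  B3 = {c, g}  B4 = {g, h}  B5 = {b, g}  B6 = {d, f}  B7 = {a, g}
Tree: B1–B2, B2–B3, B3–B4, B3–B5, B2–B6, B3–B7
The largest bag has 2 vertices, giving width 1; this decomposition certifies tw(G) ≤ 1. Any graph with an edge has treewidth ≥ 1, and G has the edge d–e. The upper and lower bounds meet at 1, so that is the treewidth.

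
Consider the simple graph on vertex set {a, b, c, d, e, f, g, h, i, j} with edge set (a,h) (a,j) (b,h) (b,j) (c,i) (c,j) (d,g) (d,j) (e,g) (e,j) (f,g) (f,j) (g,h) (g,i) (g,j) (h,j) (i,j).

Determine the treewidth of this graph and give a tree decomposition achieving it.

Treewidth 2.
One such decomposition:
Bags: B1 = {g, h, j}  B2 = {d, g, j}  B3 = {e, g, j}  B4 = {g, i, j}  B5 = {f, g, j}  B6 = {c, i, j}  B7 = {a, h, j}  B8 = {b, h, j}
Tree: B1–B2, B2–B3, B1–B4, B3–B5, B4–B6, B1–B7, B1–B8

Each bag holds 3 vertices, so the decomposition has width 2, which upper-bounds the treewidth. On the other hand G contains the 3-clique {d, g, j}. A clique must lie in a single bag of any decomposition, so no decomposition can have width below 2. Therefore the treewidth is 2.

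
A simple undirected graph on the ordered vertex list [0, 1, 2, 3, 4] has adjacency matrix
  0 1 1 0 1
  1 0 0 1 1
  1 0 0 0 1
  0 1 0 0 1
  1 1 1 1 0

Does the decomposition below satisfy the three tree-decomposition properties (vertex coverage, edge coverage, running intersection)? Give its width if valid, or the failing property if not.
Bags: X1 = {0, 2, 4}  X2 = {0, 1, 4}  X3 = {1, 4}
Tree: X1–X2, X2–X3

A tree decomposition must satisfy three properties: every vertex lies in some bag; for every edge, both endpoints lie together in some bag; and for every vertex, the bags containing it form a connected subtree. Here vertex 3 appears in no bag, so the decomposition is invalid.

No — vertex 3 appears in no bag.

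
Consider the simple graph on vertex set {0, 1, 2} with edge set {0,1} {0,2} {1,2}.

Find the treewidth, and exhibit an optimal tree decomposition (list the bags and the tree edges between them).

A single bag containing all 3 vertices is trivially a valid decomposition of width 2. For the lower bound, the 3 vertices {0, 1, 2} are pairwise adjacent, and any tree decomposition puts a clique entirely inside one bag — forcing width ≥ 2. The upper and lower bounds meet at 2, so that is the treewidth.

Treewidth 2.
Bags: B1 = {0, 1, 2}
Tree: (single bag)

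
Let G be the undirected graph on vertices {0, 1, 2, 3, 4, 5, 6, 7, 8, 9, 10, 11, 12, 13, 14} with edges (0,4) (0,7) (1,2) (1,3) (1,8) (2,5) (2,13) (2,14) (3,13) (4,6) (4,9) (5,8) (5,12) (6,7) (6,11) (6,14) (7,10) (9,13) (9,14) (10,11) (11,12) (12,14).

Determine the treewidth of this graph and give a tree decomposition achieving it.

The largest bag has 4 vertices, giving width 3; this decomposition certifies tw(G) ≤ 3. For the lower bound: the 4 vertex sets {0,7,10}, {4}, {6}, {9,11,12,14} are disjoint, each induces a connected subgraph, and every pair is joined by at least one edge of G. Contracting each set to a single vertex therefore yields K_{4} as a minor, and since treewidth is minor-monotone, tw(G) ≥ tw(K_{4}) = 3. The upper and lower bounds meet at 3, so that is the treewidth.

Treewidth 3.
One such decomposition:
Bags: B1 = {0, 4, 7, 10}  B2 = {4, 6, 7, 10}  B3 = {4, 6, 10, 11}  B4 = {4, 6, 9, 11}  B5 = {6, 9, 11, 14}  B6 = {9, 11, 12, 14}  B7 = {9, 12, 13, 14}  B8 = {2, 12, 13, 14}  B9 = {2, 5, 12, 13}  B10 = {2, 3, 5, 13}  B11 = {1, 2, 3, 5}  B12 = {1, 3, 5, 8}
Tree: B1–B2, B2–B3, B3–B4, B4–B5, B5–B6, B6–B7, B7–B8, B8–B9, B9–B10, B10–B11, B11–B12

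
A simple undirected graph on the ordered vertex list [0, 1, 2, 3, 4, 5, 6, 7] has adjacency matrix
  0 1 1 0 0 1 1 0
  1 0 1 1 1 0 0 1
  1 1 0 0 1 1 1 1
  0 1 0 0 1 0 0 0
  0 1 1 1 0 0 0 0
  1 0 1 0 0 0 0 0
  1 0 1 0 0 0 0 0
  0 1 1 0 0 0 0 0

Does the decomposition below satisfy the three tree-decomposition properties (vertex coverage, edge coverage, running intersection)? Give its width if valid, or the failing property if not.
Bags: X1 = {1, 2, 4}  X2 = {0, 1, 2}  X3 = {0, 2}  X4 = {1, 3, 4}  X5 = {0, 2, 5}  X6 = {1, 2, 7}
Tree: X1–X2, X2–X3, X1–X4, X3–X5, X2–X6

A tree decomposition must satisfy three properties: every vertex lies in some bag; for every edge, both endpoints lie together in some bag; and for every vertex, the bags containing it form a connected subtree. Here vertex 6 appears in no bag, so the decomposition is invalid.

No — vertex 6 appears in no bag.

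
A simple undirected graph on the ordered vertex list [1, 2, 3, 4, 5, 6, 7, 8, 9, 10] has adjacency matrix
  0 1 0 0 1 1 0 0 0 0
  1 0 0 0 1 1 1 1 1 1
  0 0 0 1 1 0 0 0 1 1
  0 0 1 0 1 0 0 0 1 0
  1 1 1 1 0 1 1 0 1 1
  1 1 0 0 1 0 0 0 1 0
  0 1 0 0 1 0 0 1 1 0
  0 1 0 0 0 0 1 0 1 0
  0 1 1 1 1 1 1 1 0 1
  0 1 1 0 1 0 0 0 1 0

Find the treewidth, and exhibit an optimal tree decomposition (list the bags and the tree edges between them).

Treewidth 3.
One such decomposition:
Bags: B1 = {2, 5, 7, 9}  B2 = {2, 5, 6, 9}  B3 = {2, 7, 8, 9}  B4 = {2, 5, 9, 10}  B5 = {1, 2, 5, 6}  B6 = {3, 5, 9, 10}  B7 = {3, 4, 5, 9}
Tree: B1–B2, B1–B3, B1–B4, B2–B5, B4–B6, B6–B7

The largest bag has 4 vertices, giving width 3; this decomposition certifies tw(G) ≤ 3. Conversely, {2, 7, 8, 9} is a clique of size 4, and the vertices of any clique must share a bag in every tree decomposition; so some bag has ≥ 4 vertices and tw(G) ≥ 3. Hence tw(G) = 3 exactly.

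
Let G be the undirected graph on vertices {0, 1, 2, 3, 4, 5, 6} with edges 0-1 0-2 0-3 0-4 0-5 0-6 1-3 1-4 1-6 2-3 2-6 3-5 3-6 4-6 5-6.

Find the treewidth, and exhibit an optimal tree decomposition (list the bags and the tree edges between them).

Each bag holds 4 vertices, so the decomposition has width 3, which upper-bounds the treewidth. For the lower bound, the 4 vertices {0, 1, 3, 6} are pairwise adjacent, and any tree decomposition puts a clique entirely inside one bag — forcing width ≥ 3. Therefore the treewidth is 3.

Treewidth 3.
One such decomposition:
Bags: B1 = {0, 3, 5, 6}  B2 = {0, 1, 3, 6}  B3 = {0, 1, 4, 6}  B4 = {0, 2, 3, 6}
Tree: B1–B2, B2–B3, B2–B4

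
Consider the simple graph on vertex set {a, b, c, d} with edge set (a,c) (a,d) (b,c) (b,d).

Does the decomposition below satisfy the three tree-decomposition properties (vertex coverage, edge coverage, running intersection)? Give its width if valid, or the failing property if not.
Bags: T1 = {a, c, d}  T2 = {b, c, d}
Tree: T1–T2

Checking the three conditions: (i) the bags cover all of {a, b, c, d}; (ii) for each edge, some bag contains both endpoints; (iii) the bags containing any fixed vertex form a subtree. All hold, so the decomposition is valid with width 3 − 1 = 2.

Yes; width 2.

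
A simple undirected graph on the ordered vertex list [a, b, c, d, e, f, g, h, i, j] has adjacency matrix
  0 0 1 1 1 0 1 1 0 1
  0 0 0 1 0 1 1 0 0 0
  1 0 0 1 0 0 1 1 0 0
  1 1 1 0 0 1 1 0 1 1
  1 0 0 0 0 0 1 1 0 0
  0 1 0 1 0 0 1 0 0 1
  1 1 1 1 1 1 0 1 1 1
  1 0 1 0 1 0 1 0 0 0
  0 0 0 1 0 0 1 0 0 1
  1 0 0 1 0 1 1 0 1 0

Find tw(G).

3

A width-3 tree decomposition is:
Bags: B1 = {a, d, g, j}  B2 = {a, c, d, g}  B3 = {d, f, g, j}  B4 = {a, c, g, h}  B5 = {a, e, g, h}  B6 = {d, g, i, j}  B7 = {b, d, f, g}
Tree: B1–B2, B1–B3, B2–B4, B4–B5, B3–B6, B3–B7
The largest bag has 4 vertices, giving width 3; this decomposition certifies tw(G) ≤ 3. Conversely, {d, f, g, j} is a clique of size 4, and the vertices of any clique must share a bag in every tree decomposition; so some bag has ≥ 4 vertices and tw(G) ≥ 3. Combining the bounds, tw(G) = 3.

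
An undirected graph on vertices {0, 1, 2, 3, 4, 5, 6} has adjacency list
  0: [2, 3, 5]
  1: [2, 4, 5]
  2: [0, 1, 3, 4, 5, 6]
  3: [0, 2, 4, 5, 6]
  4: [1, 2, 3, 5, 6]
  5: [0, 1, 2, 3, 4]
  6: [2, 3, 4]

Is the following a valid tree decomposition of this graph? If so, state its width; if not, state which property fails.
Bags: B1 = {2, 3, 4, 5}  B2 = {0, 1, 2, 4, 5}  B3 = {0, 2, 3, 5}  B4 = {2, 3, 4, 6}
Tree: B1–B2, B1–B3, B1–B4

No — bags containing vertex 0 are not connected in the tree.

A tree decomposition must satisfy three properties: every vertex lies in some bag; for every edge, both endpoints lie together in some bag; and for every vertex, the bags containing it form a connected subtree. Here bags containing vertex 0 are not connected in the tree, so the decomposition is invalid.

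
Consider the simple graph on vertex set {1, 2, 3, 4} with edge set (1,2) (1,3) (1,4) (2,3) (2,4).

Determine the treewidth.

2

A width-2 tree decomposition is:
Bags: B1 = {1, 2, 4}  B2 = {1, 2, 3}
Tree: B1–B2
Each bag holds 3 vertices, so the decomposition has width 2, which upper-bounds the treewidth. For the lower bound, the 3 vertices {1, 2, 3} are pairwise adjacent, and any tree decomposition puts a clique entirely inside one bag — forcing width ≥ 2. Combining the bounds, tw(G) = 2.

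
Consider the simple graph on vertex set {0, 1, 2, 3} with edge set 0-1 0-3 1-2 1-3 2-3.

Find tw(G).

2

A width-2 tree decomposition is:
Bags: B1 = {1, 2, 3}  B2 = {0, 1, 3}
Tree: B1–B2
Each bag holds 3 vertices, so the decomposition has width 2, which upper-bounds the treewidth. For the lower bound, the 3 vertices {0, 1, 3} are pairwise adjacent, and any tree decomposition puts a clique entirely inside one bag — forcing width ≥ 2. Therefore the treewidth is 2.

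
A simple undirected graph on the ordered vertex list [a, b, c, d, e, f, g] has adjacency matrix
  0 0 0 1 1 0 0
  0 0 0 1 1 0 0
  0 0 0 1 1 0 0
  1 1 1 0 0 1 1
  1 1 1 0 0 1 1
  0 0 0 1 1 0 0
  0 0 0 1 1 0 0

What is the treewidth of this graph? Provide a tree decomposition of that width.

Every bag has size at most 3, so the width is 3 − 1 = 2 and tw(G) ≤ 2. Since d–b–e–f–d is a cycle in G, G is not acyclic. Forests are exactly the graphs of treewidth ≤ 1, so tw(G) ≥ 2. Therefore the treewidth is 2.

Treewidth 2.
Bags: B1 = {b, d, e}  B2 = {d, e, f}  B3 = {a, d, e}  B4 = {d, e, g}  B5 = {c, d, e}
Tree: B1–B2, B2–B3, B3–B4, B4–B5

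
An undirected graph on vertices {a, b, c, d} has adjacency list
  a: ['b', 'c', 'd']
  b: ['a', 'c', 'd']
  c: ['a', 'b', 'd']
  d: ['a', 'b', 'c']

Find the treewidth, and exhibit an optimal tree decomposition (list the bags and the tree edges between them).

Treewidth 3.
Bags: B1 = {a, b, c, d}
Tree: (single bag)

A single bag containing all 4 vertices is trivially a valid decomposition of width 3. For the lower bound, the 4 vertices {a, b, c, d} are pairwise adjacent, and any tree decomposition puts a clique entirely inside one bag — forcing width ≥ 3. Therefore the treewidth is 3.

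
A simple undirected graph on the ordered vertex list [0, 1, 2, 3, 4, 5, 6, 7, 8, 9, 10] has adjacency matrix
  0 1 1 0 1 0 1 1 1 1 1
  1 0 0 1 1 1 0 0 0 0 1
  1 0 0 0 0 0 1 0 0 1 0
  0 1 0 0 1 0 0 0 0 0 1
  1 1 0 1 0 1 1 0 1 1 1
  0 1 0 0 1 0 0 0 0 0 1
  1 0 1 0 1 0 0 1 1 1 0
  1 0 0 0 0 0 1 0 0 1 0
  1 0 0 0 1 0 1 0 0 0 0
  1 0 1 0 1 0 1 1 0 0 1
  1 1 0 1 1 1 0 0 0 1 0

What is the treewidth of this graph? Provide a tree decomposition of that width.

Every bag has size at most 4, so the width is 4 − 1 = 3 and tw(G) ≤ 3. For the lower bound, the 4 vertices {0, 2, 6, 9} are pairwise adjacent, and any tree decomposition puts a clique entirely inside one bag — forcing width ≥ 3. Therefore the treewidth is 3.

Treewidth 3.
One such decomposition:
Bags: B1 = {0, 4, 9, 10}  B2 = {0, 1, 4, 10}  B3 = {0, 4, 6, 9}  B4 = {1, 3, 4, 10}  B5 = {0, 6, 7, 9}  B6 = {0, 4, 6, 8}  B7 = {1, 4, 5, 10}  B8 = {0, 2, 6, 9}
Tree: B1–B2, B1–B3, B2–B4, B3–B5, B3–B6, B2–B7, B5–B8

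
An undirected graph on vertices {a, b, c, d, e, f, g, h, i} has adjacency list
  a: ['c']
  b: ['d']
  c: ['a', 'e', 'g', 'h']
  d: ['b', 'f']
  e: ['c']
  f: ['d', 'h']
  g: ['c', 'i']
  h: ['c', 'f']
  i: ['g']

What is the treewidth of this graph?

A width-1 tree decomposition is:
Bags: B1 = {d, f}  B2 = {f, h}  B3 = {c, h}  B4 = {c, e}  B5 = {c, g}  B6 = {g, i}  B7 = {a, c}  B8 = {b, d}
Tree: B1–B2, B2–B3, B3–B4, B4–B5, B5–B6, B5–B7, B1–B8
Every bag has size at most 2, so the width is 2 − 1 = 1 and tw(G) ≤ 1. Since G has at least one edge (e.g. f–d), it is not an edgeless graph, so tw(G) ≥ 1. Combining the bounds, tw(G) = 1.

1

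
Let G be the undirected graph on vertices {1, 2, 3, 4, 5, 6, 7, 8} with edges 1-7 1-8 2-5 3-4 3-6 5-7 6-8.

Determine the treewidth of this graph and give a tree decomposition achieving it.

Every bag has size at most 2, so the width is 2 − 1 = 1 and tw(G) ≤ 1. G has an edge, so its treewidth is at least 1. Therefore the treewidth is 1.

Treewidth 1.
One optimal decomposition is:
Bags: B1 = {3, 4}  B2 = {3, 6}  B3 = {6, 8}  B4 = {1, 8}  B5 = {1, 7}  B6 = {5, 7}  B7 = {2, 5}
Tree: B1–B2, B2–B3, B3–B4, B4–B5, B5–B6, B6–B7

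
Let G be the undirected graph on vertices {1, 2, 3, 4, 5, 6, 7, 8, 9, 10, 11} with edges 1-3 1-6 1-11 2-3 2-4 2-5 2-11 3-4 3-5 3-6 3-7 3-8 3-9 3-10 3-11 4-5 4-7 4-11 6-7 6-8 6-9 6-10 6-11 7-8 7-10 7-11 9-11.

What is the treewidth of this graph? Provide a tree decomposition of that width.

Each bag holds 4 vertices, so the decomposition has width 3, which upper-bounds the treewidth. For the lower bound, the 4 vertices {2, 3, 4, 11} are pairwise adjacent, and any tree decomposition puts a clique entirely inside one bag — forcing width ≥ 3. Therefore the treewidth is 3.

Treewidth 3.
Bags: B1 = {3, 4, 7, 11}  B2 = {3, 6, 7, 11}  B3 = {2, 3, 4, 11}  B4 = {1, 3, 6, 11}  B5 = {3, 6, 9, 11}  B6 = {2, 3, 4, 5}  B7 = {3, 6, 7, 10}  B8 = {3, 6, 7, 8}
Tree: B1–B2, B1–B3, B2–B4, B2–B5, B3–B6, B2–B7, B2–B8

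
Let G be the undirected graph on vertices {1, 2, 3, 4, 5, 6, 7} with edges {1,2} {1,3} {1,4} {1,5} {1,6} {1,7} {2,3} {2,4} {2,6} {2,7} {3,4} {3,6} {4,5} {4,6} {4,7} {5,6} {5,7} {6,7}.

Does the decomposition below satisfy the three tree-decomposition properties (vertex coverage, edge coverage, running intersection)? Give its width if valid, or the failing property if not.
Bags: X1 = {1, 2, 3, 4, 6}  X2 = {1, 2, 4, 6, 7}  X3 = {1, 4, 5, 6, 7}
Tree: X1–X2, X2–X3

Vertex coverage: the bags together contain {1, 2, 3, 4, 5, 6, 7}, the full vertex set. Edge coverage: each edge of G has both endpoints in at least one bag. Running intersection: for every vertex, the bags containing it form a connected subtree. All three properties hold, so this is a valid tree decomposition of width max|bag| − 1 = 4, and hence tw(G) ≤ 4.

Yes; width 4.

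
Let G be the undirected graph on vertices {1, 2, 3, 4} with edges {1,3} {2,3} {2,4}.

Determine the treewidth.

1

A width-1 tree decomposition is:
Bags: B1 = {2, 3}  B2 = {1, 3}  B3 = {2, 4}
Tree: B1–B2, B1–B3
Every bag has size at most 2, so the width is 2 − 1 = 1 and tw(G) ≤ 1. Since G has at least one edge (e.g. 2–3), it is not an edgeless graph, so tw(G) ≥ 1. Hence tw(G) = 1 exactly.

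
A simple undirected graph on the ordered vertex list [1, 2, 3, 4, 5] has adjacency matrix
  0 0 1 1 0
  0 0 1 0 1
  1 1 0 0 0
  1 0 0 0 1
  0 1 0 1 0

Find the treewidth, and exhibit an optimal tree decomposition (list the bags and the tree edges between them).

Treewidth 2.
One such decomposition:
Bags: B1 = {2, 4, 5}  B2 = {2, 3, 4}  B3 = {1, 3, 4}
Tree: B1–B2, B2–B3

The largest bag has 3 vertices, giving width 2; this decomposition certifies tw(G) ≤ 2. The edges 4–5–2–3–1–4 form a cycle, so G is not a tree and its treewidth is at least 2. Combining the bounds, tw(G) = 2.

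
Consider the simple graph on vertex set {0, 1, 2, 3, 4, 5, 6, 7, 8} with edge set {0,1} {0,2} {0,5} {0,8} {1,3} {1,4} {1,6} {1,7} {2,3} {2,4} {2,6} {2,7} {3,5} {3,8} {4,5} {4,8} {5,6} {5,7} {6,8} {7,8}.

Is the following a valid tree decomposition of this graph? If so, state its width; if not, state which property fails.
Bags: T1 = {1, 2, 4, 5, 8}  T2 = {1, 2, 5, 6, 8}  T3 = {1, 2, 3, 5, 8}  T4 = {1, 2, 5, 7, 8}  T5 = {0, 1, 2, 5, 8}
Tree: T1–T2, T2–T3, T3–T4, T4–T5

Every vertex of G appears in some bag (union = {0, 1, 2, 3, 4, 5, 6, 7, 8}); every edge is covered by a bag; and for each vertex v the set of bags containing v is connected in the bag tree. The decomposition is therefore valid. The largest bag has 5 vertices, so the width is 4.

Yes; width 4.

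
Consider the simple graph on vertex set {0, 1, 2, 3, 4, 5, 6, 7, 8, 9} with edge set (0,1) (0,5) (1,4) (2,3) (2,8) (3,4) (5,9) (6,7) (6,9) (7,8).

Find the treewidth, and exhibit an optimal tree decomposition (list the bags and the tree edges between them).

Each bag holds 3 vertices, so the decomposition has width 2, which upper-bounds the treewidth. Since 4–1–0–5–9–6–7–8–2–3–4 is a cycle in G, G is not acyclic. Forests are exactly the graphs of treewidth ≤ 1, so tw(G) ≥ 2. Combining the bounds, tw(G) = 2.

Treewidth 2.
Bags: B1 = {0, 1, 4}  B2 = {0, 4, 5}  B3 = {4, 5, 9}  B4 = {4, 6, 9}  B5 = {4, 6, 7}  B6 = {4, 7, 8}  B7 = {2, 4, 8}  B8 = {2, 3, 4}
Tree: B1–B2, B2–B3, B3–B4, B4–B5, B5–B6, B6–B7, B7–B8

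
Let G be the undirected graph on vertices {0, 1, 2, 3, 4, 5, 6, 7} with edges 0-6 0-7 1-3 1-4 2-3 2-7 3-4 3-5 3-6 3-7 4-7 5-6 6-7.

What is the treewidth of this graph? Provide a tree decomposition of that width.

The largest bag has 3 vertices, giving width 2; this decomposition certifies tw(G) ≤ 2. For the lower bound, the 3 vertices {0, 6, 7} are pairwise adjacent, and any tree decomposition puts a clique entirely inside one bag — forcing width ≥ 2. Hence tw(G) = 2 exactly.

Treewidth 2.
One such decomposition:
Bags: B1 = {3, 4, 7}  B2 = {2, 3, 7}  B3 = {3, 6, 7}  B4 = {1, 3, 4}  B5 = {0, 6, 7}  B6 = {3, 5, 6}
Tree: B1–B2, B1–B3, B1–B4, B3–B5, B3–B6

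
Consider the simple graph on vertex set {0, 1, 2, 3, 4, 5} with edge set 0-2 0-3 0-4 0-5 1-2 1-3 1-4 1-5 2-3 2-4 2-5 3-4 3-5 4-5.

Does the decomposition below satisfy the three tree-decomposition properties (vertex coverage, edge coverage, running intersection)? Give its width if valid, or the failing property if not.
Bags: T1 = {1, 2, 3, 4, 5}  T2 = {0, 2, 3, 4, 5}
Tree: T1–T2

Every vertex of G appears in some bag (union = {0, 1, 2, 3, 4, 5}); every edge is covered by a bag; and for each vertex v the set of bags containing v is connected in the bag tree. The decomposition is therefore valid. The largest bag has 5 vertices, so the width is 4.

Yes; width 4.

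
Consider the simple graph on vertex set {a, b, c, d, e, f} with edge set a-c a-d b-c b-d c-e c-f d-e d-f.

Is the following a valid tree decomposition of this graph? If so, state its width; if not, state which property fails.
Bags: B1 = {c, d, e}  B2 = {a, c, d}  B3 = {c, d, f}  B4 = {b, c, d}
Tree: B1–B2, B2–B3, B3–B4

Checking the three conditions: (i) the bags cover all of {a, b, c, d, e, f}; (ii) for each edge, some bag contains both endpoints; (iii) the bags containing any fixed vertex form a subtree. All hold, so the decomposition is valid with width 3 − 1 = 2.

Yes; width 2.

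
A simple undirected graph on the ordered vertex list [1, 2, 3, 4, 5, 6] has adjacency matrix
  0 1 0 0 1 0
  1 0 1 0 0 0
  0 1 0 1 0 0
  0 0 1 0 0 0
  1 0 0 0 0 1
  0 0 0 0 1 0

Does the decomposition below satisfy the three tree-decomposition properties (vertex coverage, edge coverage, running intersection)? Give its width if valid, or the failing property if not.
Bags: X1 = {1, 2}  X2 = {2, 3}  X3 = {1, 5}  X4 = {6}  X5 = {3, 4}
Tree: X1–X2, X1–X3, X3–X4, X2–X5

No — edge (5,6) lies in no bag.

A tree decomposition must satisfy three properties: every vertex lies in some bag; for every edge, both endpoints lie together in some bag; and for every vertex, the bags containing it form a connected subtree. Here edge (5,6) lies in no bag, so the decomposition is invalid.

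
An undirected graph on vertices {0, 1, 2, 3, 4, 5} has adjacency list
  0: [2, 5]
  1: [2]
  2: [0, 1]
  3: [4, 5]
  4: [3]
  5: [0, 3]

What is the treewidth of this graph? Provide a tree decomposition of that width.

Each bag holds 2 vertices, so the decomposition has width 1, which upper-bounds the treewidth. Since G has at least one edge (e.g. 4–3), it is not an edgeless graph, so tw(G) ≥ 1. Therefore the treewidth is 1.

Treewidth 1.
One such decomposition:
Bags: B1 = {3, 4}  B2 = {3, 5}  B3 = {0, 5}  B4 = {0, 2}  B5 = {1, 2}
Tree: B1–B2, B2–B3, B3–B4, B4–B5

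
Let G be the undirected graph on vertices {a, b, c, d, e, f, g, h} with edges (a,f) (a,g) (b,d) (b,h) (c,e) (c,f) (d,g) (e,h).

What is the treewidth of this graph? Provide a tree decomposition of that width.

Each bag holds 3 vertices, so the decomposition has width 2, which upper-bounds the treewidth. For the lower bound, G contains the cycle c–e–h–b–d–g–a–f–c, so G is not a forest; only forests have treewidth ≤ 1, hence tw(G) ≥ 2. Hence tw(G) = 2 exactly.

Treewidth 2.
One optimal decomposition is:
Bags: B1 = {c, e, h}  B2 = {b, c, h}  B3 = {b, c, d}  B4 = {c, d, g}  B5 = {a, c, g}  B6 = {a, c, f}
Tree: B1–B2, B2–B3, B3–B4, B4–B5, B5–B6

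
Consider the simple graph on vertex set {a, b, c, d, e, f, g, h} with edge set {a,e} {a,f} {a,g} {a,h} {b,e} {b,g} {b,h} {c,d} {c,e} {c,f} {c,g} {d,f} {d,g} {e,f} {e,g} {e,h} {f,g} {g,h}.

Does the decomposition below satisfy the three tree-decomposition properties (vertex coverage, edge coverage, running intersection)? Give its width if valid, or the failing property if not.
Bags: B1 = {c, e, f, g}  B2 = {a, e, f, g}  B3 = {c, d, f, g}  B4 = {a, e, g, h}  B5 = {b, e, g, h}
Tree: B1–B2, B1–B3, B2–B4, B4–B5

Yes; width 3.

Every vertex of G appears in some bag (union = {a, b, c, d, e, f, g, h}); every edge is covered by a bag; and for each vertex v the set of bags containing v is connected in the bag tree. The decomposition is therefore valid. The largest bag has 4 vertices, so the width is 3.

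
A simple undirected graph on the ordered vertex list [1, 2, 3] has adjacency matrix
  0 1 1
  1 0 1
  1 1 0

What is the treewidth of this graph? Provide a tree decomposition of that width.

Treewidth 2.
One optimal decomposition is:
Bags: B1 = {1, 2, 3}
Tree: (single bag)

A single bag containing all 3 vertices is trivially a valid decomposition of width 2. For the lower bound, the 3 vertices {1, 2, 3} are pairwise adjacent, and any tree decomposition puts a clique entirely inside one bag — forcing width ≥ 2. Hence tw(G) = 2 exactly.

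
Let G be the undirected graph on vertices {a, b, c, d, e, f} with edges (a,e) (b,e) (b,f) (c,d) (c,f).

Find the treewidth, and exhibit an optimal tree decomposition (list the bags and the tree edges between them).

Treewidth 1.
One such decomposition:
Bags: B1 = {c, f}  B2 = {b, f}  B3 = {c, d}  B4 = {b, e}  B5 = {a, e}
Tree: B1–B2, B1–B3, B2–B4, B4–B5

The largest bag has 2 vertices, giving width 1; this decomposition certifies tw(G) ≤ 1. G has an edge, so its treewidth is at least 1. Combining the bounds, tw(G) = 1.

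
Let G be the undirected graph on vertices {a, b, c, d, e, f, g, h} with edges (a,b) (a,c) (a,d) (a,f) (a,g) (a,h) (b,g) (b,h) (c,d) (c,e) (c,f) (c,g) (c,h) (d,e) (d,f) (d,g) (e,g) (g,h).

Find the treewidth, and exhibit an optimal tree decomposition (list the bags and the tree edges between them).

Treewidth 3.
One optimal decomposition is:
Bags: B1 = {a, c, d, g}  B2 = {a, c, g, h}  B3 = {a, b, g, h}  B4 = {c, d, e, g}  B5 = {a, c, d, f}
Tree: B1–B2, B2–B3, B1–B4, B1–B5

Every bag has size at most 4, so the width is 4 − 1 = 3 and tw(G) ≤ 3. Conversely, {c, d, e, g} is a clique of size 4, and the vertices of any clique must share a bag in every tree decomposition; so some bag has ≥ 4 vertices and tw(G) ≥ 3. Hence tw(G) = 3 exactly.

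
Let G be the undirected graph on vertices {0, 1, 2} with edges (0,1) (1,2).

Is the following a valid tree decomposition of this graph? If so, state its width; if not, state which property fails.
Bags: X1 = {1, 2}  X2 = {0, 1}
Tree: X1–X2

Checking the three conditions: (i) the bags cover all of {0, 1, 2}; (ii) for each edge, some bag contains both endpoints; (iii) the bags containing any fixed vertex form a subtree. All hold, so the decomposition is valid with width 2 − 1 = 1.

Yes; width 1.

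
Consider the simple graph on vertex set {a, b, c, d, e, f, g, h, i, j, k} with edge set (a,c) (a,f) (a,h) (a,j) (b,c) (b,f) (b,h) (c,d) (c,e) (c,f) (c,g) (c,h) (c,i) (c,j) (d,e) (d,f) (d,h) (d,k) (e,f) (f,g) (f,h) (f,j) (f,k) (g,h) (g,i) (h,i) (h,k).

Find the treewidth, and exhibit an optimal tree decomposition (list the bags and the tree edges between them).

Treewidth 3.
One optimal decomposition is:
Bags: B1 = {a, c, f, h}  B2 = {c, d, f, h}  B3 = {c, f, g, h}  B4 = {a, c, f, j}  B5 = {c, d, e, f}  B6 = {b, c, f, h}  B7 = {d, f, h, k}  B8 = {c, g, h, i}
Tree: B1–B2, B2–B3, B1–B4, B2–B5, B3–B6, B2–B7, B3–B8

Every bag has size at most 4, so the width is 4 − 1 = 3 and tw(G) ≤ 3. For the lower bound, the 4 vertices {a, c, f, j} are pairwise adjacent, and any tree decomposition puts a clique entirely inside one bag — forcing width ≥ 3. Combining the bounds, tw(G) = 3.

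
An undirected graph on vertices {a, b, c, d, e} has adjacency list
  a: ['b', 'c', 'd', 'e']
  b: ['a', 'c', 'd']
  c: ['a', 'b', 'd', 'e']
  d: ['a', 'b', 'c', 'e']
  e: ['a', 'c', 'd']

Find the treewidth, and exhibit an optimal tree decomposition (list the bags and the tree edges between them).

The largest bag has 4 vertices, giving width 3; this decomposition certifies tw(G) ≤ 3. For the lower bound, the 4 vertices {a, c, d, e} are pairwise adjacent, and any tree decomposition puts a clique entirely inside one bag — forcing width ≥ 3. The upper and lower bounds meet at 3, so that is the treewidth.

Treewidth 3.
One such decomposition:
Bags: B1 = {a, b, c, d}  B2 = {a, c, d, e}
Tree: B1–B2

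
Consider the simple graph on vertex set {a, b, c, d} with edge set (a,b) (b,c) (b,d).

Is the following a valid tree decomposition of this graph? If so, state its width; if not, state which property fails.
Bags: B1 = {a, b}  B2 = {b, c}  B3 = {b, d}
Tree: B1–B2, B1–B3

Yes; width 1.

Every vertex of G appears in some bag (union = {a, b, c, d}); every edge is covered by a bag; and for each vertex v the set of bags containing v is connected in the bag tree. The decomposition is therefore valid. The largest bag has 2 vertices, so the width is 1.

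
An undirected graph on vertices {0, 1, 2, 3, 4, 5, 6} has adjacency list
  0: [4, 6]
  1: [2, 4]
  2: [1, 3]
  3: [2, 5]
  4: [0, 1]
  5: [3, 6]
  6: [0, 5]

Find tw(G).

2

A width-2 tree decomposition is:
Bags: B1 = {2, 3, 5}  B2 = {1, 2, 5}  B3 = {1, 4, 5}  B4 = {0, 4, 5}  B5 = {0, 5, 6}
Tree: B1–B2, B2–B3, B3–B4, B4–B5
Each bag holds 3 vertices, so the decomposition has width 2, which upper-bounds the treewidth. Since 5–3–2–1–4–0–6–5 is a cycle in G, G is not acyclic. Forests are exactly the graphs of treewidth ≤ 1, so tw(G) ≥ 2. Combining the bounds, tw(G) = 2.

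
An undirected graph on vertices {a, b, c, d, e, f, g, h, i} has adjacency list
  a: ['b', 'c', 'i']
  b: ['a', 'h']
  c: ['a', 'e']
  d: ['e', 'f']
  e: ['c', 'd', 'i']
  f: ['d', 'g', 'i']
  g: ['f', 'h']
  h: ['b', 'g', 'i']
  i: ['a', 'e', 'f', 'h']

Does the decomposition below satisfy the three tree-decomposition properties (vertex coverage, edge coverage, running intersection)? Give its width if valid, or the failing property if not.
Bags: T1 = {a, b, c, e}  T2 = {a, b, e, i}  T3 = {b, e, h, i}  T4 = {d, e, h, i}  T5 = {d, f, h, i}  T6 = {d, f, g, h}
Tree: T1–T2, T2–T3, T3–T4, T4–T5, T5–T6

Every vertex of G appears in some bag (union = {a, b, c, d, e, f, g, h, i}); every edge is covered by a bag; and for each vertex v the set of bags containing v is connected in the bag tree. The decomposition is therefore valid. The largest bag has 4 vertices, so the width is 3.

Yes; width 3.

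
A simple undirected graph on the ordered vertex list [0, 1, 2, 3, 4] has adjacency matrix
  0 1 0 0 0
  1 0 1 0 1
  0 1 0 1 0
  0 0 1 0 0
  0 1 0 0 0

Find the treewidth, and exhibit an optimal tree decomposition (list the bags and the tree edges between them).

Treewidth 1.
One optimal decomposition is:
Bags: B1 = {1, 2}  B2 = {1, 4}  B3 = {0, 1}  B4 = {2, 3}
Tree: B1–B2, B2–B3, B1–B4

Each bag holds 2 vertices, so the decomposition has width 1, which upper-bounds the treewidth. G has an edge, so its treewidth is at least 1. Therefore the treewidth is 1.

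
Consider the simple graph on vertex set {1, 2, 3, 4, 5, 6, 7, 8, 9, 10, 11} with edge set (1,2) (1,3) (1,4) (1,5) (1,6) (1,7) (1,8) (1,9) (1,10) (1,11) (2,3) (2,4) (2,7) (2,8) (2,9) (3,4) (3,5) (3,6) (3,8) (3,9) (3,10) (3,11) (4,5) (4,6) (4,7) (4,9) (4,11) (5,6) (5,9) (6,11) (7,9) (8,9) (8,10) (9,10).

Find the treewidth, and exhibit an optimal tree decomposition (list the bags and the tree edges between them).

Treewidth 4.
One such decomposition:
Bags: B1 = {1, 3, 4, 5, 9}  B2 = {1, 3, 4, 5, 6}  B3 = {1, 2, 3, 4, 9}  B4 = {1, 2, 4, 7, 9}  B5 = {1, 3, 4, 6, 11}  B6 = {1, 2, 3, 8, 9}  B7 = {1, 3, 8, 9, 10}
Tree: B1–B2, B1–B3, B3–B4, B2–B5, B3–B6, B6–B7

The largest bag has 5 vertices, giving width 4; this decomposition certifies tw(G) ≤ 4. On the other hand G contains the 5-clique {1, 2, 3, 8, 9}. A clique must lie in a single bag of any decomposition, so no decomposition can have width below 4. Hence tw(G) = 4 exactly.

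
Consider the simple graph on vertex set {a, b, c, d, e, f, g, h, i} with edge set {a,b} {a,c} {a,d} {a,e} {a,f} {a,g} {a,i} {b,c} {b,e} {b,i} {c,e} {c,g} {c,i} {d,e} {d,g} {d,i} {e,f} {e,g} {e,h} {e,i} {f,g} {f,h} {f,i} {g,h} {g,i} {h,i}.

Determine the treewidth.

4

A width-4 tree decomposition is:
Bags: B1 = {a, e, f, g, i}  B2 = {a, c, e, g, i}  B3 = {a, b, c, e, i}  B4 = {e, f, g, h, i}  B5 = {a, d, e, g, i}
Tree: B1–B2, B2–B3, B1–B4, B1–B5
Each bag holds 5 vertices, so the decomposition has width 4, which upper-bounds the treewidth. On the other hand G contains the 5-clique {e, f, g, h, i}. A clique must lie in a single bag of any decomposition, so no decomposition can have width below 4. Hence tw(G) = 4 exactly.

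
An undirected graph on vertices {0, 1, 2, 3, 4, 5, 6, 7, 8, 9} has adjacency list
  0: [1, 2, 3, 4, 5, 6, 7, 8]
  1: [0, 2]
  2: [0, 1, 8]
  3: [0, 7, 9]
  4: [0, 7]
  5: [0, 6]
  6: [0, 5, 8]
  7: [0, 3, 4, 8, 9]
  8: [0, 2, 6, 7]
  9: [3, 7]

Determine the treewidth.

2

A width-2 tree decomposition is:
Bags: B1 = {0, 2, 8}  B2 = {0, 6, 8}  B3 = {0, 5, 6}  B4 = {0, 7, 8}  B5 = {0, 1, 2}  B6 = {0, 4, 7}  B7 = {0, 3, 7}  B8 = {3, 7, 9}
Tree: B1–B2, B2–B3, B2–B4, B1–B5, B4–B6, B4–B7, B7–B8
The largest bag has 3 vertices, giving width 2; this decomposition certifies tw(G) ≤ 2. Conversely, {0, 1, 2} is a clique of size 3, and the vertices of any clique must share a bag in every tree decomposition; so some bag has ≥ 3 vertices and tw(G) ≥ 2. Hence tw(G) = 2 exactly.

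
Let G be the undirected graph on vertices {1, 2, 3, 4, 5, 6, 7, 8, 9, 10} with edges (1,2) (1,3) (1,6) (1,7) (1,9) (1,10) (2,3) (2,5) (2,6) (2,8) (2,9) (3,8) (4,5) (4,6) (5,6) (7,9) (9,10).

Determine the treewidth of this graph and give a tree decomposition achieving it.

Each bag holds 3 vertices, so the decomposition has width 2, which upper-bounds the treewidth. Conversely, {2, 3, 8} is a clique of size 3, and the vertices of any clique must share a bag in every tree decomposition; so some bag has ≥ 3 vertices and tw(G) ≥ 2. Hence tw(G) = 2 exactly.

Treewidth 2.
Bags: B1 = {1, 7, 9}  B2 = {1, 2, 9}  B3 = {1, 2, 3}  B4 = {1, 2, 6}  B5 = {2, 5, 6}  B6 = {1, 9, 10}  B7 = {2, 3, 8}  B8 = {4, 5, 6}
Tree: B1–B2, B2–B3, B2–B4, B4–B5, B2–B6, B3–B7, B5–B8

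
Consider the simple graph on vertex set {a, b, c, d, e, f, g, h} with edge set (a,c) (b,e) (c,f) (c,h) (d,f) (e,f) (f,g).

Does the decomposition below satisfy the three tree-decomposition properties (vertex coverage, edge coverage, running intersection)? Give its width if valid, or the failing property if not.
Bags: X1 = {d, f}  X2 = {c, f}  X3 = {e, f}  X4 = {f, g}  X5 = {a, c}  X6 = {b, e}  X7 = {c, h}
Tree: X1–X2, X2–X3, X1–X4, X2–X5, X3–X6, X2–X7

Yes; width 1.

Checking the three conditions: (i) the bags cover all of {a, b, c, d, e, f, g, h}; (ii) for each edge, some bag contains both endpoints; (iii) the bags containing any fixed vertex form a subtree. All hold, so the decomposition is valid with width 2 − 1 = 1.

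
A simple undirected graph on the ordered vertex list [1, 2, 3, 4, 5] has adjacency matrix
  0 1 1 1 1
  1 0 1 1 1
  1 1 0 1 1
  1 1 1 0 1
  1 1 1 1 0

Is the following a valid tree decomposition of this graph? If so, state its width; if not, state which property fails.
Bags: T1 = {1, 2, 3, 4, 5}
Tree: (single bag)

Yes; width 4.

Every vertex of G appears in some bag (union = {1, 2, 3, 4, 5}); every edge is covered by a bag; and for each vertex v the set of bags containing v is connected in the bag tree. The decomposition is therefore valid. The largest bag has 5 vertices, so the width is 4.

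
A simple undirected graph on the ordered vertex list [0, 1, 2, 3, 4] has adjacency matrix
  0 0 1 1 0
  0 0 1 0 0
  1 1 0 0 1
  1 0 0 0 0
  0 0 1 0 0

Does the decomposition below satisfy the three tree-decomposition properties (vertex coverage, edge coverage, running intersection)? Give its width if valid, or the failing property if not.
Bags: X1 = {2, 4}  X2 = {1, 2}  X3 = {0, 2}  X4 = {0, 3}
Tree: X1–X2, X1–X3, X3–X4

Vertex coverage: the bags together contain {0, 1, 2, 3, 4}, the full vertex set. Edge coverage: each edge of G has both endpoints in at least one bag. Running intersection: for every vertex, the bags containing it form a connected subtree. All three properties hold, so this is a valid tree decomposition of width max|bag| − 1 = 1, and hence tw(G) ≤ 1.

Yes; width 1.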